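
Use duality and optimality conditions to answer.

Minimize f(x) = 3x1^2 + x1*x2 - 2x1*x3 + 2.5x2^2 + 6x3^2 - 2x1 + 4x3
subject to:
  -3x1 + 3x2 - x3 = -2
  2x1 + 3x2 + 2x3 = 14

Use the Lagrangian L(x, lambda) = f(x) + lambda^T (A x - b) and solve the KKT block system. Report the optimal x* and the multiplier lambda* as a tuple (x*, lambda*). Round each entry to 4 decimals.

Form the Lagrangian:
  L(x, lambda) = (1/2) x^T Q x + c^T x + lambda^T (A x - b)
Stationarity (grad_x L = 0): Q x + c + A^T lambda = 0.
Primal feasibility: A x = b.

This gives the KKT block system:
  [ Q   A^T ] [ x     ]   [-c ]
  [ A    0  ] [ lambda ] = [ b ]

Solving the linear system:
  x*      = (2.557, 2.2476, 1.0717)
  lambda* = (0.8499, -5.4482)
  f(x*)   = 38.5735

x* = (2.557, 2.2476, 1.0717), lambda* = (0.8499, -5.4482)


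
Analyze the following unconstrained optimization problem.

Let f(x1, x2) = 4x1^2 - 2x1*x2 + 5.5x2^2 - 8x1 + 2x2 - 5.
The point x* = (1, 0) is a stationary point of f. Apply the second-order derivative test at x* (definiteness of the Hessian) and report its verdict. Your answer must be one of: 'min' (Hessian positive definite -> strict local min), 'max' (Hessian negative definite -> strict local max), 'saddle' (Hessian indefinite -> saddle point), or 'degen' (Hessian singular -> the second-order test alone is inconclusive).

Compute the Hessian H = grad^2 f:
  H = [[8, -2], [-2, 11]]
Verify stationarity: grad f(x*) = H x* + g = (0, 0).
Eigenvalues of H: 7, 12.
Both eigenvalues > 0, so H is positive definite -> x* is a strict local min.

min


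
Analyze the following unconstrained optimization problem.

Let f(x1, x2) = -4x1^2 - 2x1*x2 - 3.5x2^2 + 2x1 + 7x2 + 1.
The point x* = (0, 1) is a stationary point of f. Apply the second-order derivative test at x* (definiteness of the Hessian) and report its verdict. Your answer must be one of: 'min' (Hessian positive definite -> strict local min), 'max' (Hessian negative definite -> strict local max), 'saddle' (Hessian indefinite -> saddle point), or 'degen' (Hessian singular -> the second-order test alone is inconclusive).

Compute the Hessian H = grad^2 f:
  H = [[-8, -2], [-2, -7]]
Verify stationarity: grad f(x*) = H x* + g = (0, 0).
Eigenvalues of H: -9.5616, -5.4384.
Both eigenvalues < 0, so H is negative definite -> x* is a strict local max.

max


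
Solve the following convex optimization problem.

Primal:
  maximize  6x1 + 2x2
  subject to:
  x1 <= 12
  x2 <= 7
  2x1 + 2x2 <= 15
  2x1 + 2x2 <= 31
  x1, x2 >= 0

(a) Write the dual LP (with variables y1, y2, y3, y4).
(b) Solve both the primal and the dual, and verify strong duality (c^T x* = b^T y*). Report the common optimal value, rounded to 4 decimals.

The standard primal-dual pair for 'max c^T x s.t. A x <= b, x >= 0' is:
  Dual:  min b^T y  s.t.  A^T y >= c,  y >= 0.

So the dual LP is:
  minimize  12y1 + 7y2 + 15y3 + 31y4
  subject to:
    y1 + 2y3 + 2y4 >= 6
    y2 + 2y3 + 2y4 >= 2
    y1, y2, y3, y4 >= 0

Solving the primal: x* = (7.5, 0).
  primal value c^T x* = 45.
Solving the dual: y* = (0, 0, 3, 0).
  dual value b^T y* = 45.
Strong duality: c^T x* = b^T y*. Confirmed.

45


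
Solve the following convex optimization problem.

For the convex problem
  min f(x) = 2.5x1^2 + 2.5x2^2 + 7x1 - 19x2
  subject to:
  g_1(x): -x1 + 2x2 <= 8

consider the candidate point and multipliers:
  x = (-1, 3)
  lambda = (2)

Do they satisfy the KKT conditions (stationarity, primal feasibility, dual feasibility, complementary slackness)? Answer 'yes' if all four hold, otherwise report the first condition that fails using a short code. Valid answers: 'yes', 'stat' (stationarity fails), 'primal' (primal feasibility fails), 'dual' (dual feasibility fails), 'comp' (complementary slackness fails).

Gradient of f: grad f(x) = Q x + c = (2, -4)
Constraint values g_i(x) = a_i^T x - b_i:
  g_1((-1, 3)) = -1
Stationarity residual: grad f(x) + sum_i lambda_i a_i = (0, 0)
  -> stationarity OK
Primal feasibility (all g_i <= 0): OK
Dual feasibility (all lambda_i >= 0): OK
Complementary slackness (lambda_i * g_i(x) = 0 for all i): FAILS

Verdict: the first failing condition is complementary_slackness -> comp.

comp


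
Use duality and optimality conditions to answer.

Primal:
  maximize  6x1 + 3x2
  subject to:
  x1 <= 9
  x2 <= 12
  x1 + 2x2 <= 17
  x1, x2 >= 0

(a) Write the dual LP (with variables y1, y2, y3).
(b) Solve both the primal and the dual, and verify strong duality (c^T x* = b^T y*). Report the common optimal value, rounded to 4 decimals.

The standard primal-dual pair for 'max c^T x s.t. A x <= b, x >= 0' is:
  Dual:  min b^T y  s.t.  A^T y >= c,  y >= 0.

So the dual LP is:
  minimize  9y1 + 12y2 + 17y3
  subject to:
    y1 + y3 >= 6
    y2 + 2y3 >= 3
    y1, y2, y3 >= 0

Solving the primal: x* = (9, 4).
  primal value c^T x* = 66.
Solving the dual: y* = (4.5, 0, 1.5).
  dual value b^T y* = 66.
Strong duality: c^T x* = b^T y*. Confirmed.

66


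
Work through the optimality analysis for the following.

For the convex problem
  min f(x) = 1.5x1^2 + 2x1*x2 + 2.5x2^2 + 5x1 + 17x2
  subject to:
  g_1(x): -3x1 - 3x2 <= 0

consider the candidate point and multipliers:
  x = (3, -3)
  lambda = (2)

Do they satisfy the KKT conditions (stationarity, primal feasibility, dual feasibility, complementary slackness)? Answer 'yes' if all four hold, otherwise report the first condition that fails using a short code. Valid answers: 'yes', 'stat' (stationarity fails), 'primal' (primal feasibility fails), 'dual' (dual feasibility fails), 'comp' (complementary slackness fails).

Gradient of f: grad f(x) = Q x + c = (8, 8)
Constraint values g_i(x) = a_i^T x - b_i:
  g_1((3, -3)) = 0
Stationarity residual: grad f(x) + sum_i lambda_i a_i = (2, 2)
  -> stationarity FAILS
Primal feasibility (all g_i <= 0): OK
Dual feasibility (all lambda_i >= 0): OK
Complementary slackness (lambda_i * g_i(x) = 0 for all i): OK

Verdict: the first failing condition is stationarity -> stat.

stat


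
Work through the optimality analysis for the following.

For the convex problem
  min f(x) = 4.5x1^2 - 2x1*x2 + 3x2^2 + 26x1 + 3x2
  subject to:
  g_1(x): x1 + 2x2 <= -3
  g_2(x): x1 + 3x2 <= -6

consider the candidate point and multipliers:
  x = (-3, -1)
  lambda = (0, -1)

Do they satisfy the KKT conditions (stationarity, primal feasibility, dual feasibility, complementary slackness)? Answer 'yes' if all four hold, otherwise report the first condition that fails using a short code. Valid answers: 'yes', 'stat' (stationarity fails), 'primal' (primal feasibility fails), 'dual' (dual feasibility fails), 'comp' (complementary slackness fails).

Gradient of f: grad f(x) = Q x + c = (1, 3)
Constraint values g_i(x) = a_i^T x - b_i:
  g_1((-3, -1)) = -2
  g_2((-3, -1)) = 0
Stationarity residual: grad f(x) + sum_i lambda_i a_i = (0, 0)
  -> stationarity OK
Primal feasibility (all g_i <= 0): OK
Dual feasibility (all lambda_i >= 0): FAILS
Complementary slackness (lambda_i * g_i(x) = 0 for all i): OK

Verdict: the first failing condition is dual_feasibility -> dual.

dual


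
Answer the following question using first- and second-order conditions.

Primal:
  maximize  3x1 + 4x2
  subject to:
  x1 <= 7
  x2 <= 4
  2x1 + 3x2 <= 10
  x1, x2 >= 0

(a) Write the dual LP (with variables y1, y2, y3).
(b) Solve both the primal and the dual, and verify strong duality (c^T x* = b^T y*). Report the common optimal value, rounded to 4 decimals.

The standard primal-dual pair for 'max c^T x s.t. A x <= b, x >= 0' is:
  Dual:  min b^T y  s.t.  A^T y >= c,  y >= 0.

So the dual LP is:
  minimize  7y1 + 4y2 + 10y3
  subject to:
    y1 + 2y3 >= 3
    y2 + 3y3 >= 4
    y1, y2, y3 >= 0

Solving the primal: x* = (5, 0).
  primal value c^T x* = 15.
Solving the dual: y* = (0, 0, 1.5).
  dual value b^T y* = 15.
Strong duality: c^T x* = b^T y*. Confirmed.

15


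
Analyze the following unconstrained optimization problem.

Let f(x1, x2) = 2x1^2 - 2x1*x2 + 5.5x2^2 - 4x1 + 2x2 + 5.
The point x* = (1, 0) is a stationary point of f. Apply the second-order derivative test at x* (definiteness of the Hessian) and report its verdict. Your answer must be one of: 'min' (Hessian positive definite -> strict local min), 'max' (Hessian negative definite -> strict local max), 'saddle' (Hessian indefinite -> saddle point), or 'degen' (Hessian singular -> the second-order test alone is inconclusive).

Compute the Hessian H = grad^2 f:
  H = [[4, -2], [-2, 11]]
Verify stationarity: grad f(x*) = H x* + g = (0, 0).
Eigenvalues of H: 3.4689, 11.5311.
Both eigenvalues > 0, so H is positive definite -> x* is a strict local min.

min


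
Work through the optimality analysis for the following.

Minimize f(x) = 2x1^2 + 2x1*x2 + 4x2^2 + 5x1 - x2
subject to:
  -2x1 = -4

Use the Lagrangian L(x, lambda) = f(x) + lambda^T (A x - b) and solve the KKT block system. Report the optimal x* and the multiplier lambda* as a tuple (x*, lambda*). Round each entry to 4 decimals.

Form the Lagrangian:
  L(x, lambda) = (1/2) x^T Q x + c^T x + lambda^T (A x - b)
Stationarity (grad_x L = 0): Q x + c + A^T lambda = 0.
Primal feasibility: A x = b.

This gives the KKT block system:
  [ Q   A^T ] [ x     ]   [-c ]
  [ A    0  ] [ lambda ] = [ b ]

Solving the linear system:
  x*      = (2, -0.375)
  lambda* = (6.125)
  f(x*)   = 17.4375

x* = (2, -0.375), lambda* = (6.125)


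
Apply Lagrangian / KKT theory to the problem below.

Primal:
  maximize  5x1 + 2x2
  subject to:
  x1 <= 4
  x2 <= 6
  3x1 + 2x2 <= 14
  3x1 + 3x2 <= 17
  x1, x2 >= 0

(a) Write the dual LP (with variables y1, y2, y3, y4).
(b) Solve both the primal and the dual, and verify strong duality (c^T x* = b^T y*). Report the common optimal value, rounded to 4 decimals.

The standard primal-dual pair for 'max c^T x s.t. A x <= b, x >= 0' is:
  Dual:  min b^T y  s.t.  A^T y >= c,  y >= 0.

So the dual LP is:
  minimize  4y1 + 6y2 + 14y3 + 17y4
  subject to:
    y1 + 3y3 + 3y4 >= 5
    y2 + 2y3 + 3y4 >= 2
    y1, y2, y3, y4 >= 0

Solving the primal: x* = (4, 1).
  primal value c^T x* = 22.
Solving the dual: y* = (2, 0, 1, 0).
  dual value b^T y* = 22.
Strong duality: c^T x* = b^T y*. Confirmed.

22


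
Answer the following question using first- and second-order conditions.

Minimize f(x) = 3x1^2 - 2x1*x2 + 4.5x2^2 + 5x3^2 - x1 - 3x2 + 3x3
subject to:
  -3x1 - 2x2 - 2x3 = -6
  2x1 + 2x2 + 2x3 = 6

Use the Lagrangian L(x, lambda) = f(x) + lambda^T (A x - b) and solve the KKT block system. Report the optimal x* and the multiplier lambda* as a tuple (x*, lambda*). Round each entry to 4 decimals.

Form the Lagrangian:
  L(x, lambda) = (1/2) x^T Q x + c^T x + lambda^T (A x - b)
Stationarity (grad_x L = 0): Q x + c + A^T lambda = 0.
Primal feasibility: A x = b.

This gives the KKT block system:
  [ Q   A^T ] [ x     ]   [-c ]
  [ A    0  ] [ lambda ] = [ b ]

Solving the linear system:
  x*      = (0, 1.8947, 1.1053)
  lambda* = (-18.8421, -25.8684)
  f(x*)   = 19.8947

x* = (0, 1.8947, 1.1053), lambda* = (-18.8421, -25.8684)


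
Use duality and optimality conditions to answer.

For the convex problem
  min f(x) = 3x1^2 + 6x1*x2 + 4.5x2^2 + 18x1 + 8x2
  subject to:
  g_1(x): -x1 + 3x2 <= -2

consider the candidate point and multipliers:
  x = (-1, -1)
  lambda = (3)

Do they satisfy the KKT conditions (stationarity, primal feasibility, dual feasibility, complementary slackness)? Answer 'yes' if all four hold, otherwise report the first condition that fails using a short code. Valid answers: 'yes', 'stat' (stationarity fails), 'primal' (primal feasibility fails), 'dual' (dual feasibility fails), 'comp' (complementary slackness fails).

Gradient of f: grad f(x) = Q x + c = (6, -7)
Constraint values g_i(x) = a_i^T x - b_i:
  g_1((-1, -1)) = 0
Stationarity residual: grad f(x) + sum_i lambda_i a_i = (3, 2)
  -> stationarity FAILS
Primal feasibility (all g_i <= 0): OK
Dual feasibility (all lambda_i >= 0): OK
Complementary slackness (lambda_i * g_i(x) = 0 for all i): OK

Verdict: the first failing condition is stationarity -> stat.

stat


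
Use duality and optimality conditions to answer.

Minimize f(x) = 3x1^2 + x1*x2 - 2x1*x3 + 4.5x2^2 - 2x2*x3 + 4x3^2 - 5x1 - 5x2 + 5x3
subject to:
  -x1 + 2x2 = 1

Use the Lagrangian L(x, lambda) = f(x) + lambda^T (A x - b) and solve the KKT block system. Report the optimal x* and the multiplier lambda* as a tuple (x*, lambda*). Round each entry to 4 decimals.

Form the Lagrangian:
  L(x, lambda) = (1/2) x^T Q x + c^T x + lambda^T (A x - b)
Stationarity (grad_x L = 0): Q x + c + A^T lambda = 0.
Primal feasibility: A x = b.

This gives the KKT block system:
  [ Q   A^T ] [ x     ]   [-c ]
  [ A    0  ] [ lambda ] = [ b ]

Solving the linear system:
  x*      = (0.4, 0.7, -0.35)
  lambda* = (-1.2)
  f(x*)   = -3.025

x* = (0.4, 0.7, -0.35), lambda* = (-1.2)


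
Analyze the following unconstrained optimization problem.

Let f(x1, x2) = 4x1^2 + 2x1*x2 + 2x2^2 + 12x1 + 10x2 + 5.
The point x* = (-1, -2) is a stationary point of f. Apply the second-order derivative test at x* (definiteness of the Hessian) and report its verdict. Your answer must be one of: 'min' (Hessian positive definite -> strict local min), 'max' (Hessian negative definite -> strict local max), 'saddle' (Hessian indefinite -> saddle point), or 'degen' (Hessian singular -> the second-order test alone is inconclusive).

Compute the Hessian H = grad^2 f:
  H = [[8, 2], [2, 4]]
Verify stationarity: grad f(x*) = H x* + g = (0, 0).
Eigenvalues of H: 3.1716, 8.8284.
Both eigenvalues > 0, so H is positive definite -> x* is a strict local min.

min


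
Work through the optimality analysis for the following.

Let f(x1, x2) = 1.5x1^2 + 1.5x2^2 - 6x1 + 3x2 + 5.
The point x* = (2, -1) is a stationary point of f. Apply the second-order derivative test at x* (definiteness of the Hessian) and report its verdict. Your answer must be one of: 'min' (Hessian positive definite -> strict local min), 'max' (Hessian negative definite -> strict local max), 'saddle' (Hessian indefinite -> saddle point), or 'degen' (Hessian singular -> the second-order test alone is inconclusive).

Compute the Hessian H = grad^2 f:
  H = [[3, 0], [0, 3]]
Verify stationarity: grad f(x*) = H x* + g = (0, 0).
Eigenvalues of H: 3, 3.
Both eigenvalues > 0, so H is positive definite -> x* is a strict local min.

min


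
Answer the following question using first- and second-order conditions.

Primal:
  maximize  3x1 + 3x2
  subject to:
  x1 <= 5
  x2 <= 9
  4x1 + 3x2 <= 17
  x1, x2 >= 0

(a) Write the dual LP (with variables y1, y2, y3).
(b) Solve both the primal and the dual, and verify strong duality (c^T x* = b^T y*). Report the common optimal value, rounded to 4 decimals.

The standard primal-dual pair for 'max c^T x s.t. A x <= b, x >= 0' is:
  Dual:  min b^T y  s.t.  A^T y >= c,  y >= 0.

So the dual LP is:
  minimize  5y1 + 9y2 + 17y3
  subject to:
    y1 + 4y3 >= 3
    y2 + 3y3 >= 3
    y1, y2, y3 >= 0

Solving the primal: x* = (0, 5.6667).
  primal value c^T x* = 17.
Solving the dual: y* = (0, 0, 1).
  dual value b^T y* = 17.
Strong duality: c^T x* = b^T y*. Confirmed.

17


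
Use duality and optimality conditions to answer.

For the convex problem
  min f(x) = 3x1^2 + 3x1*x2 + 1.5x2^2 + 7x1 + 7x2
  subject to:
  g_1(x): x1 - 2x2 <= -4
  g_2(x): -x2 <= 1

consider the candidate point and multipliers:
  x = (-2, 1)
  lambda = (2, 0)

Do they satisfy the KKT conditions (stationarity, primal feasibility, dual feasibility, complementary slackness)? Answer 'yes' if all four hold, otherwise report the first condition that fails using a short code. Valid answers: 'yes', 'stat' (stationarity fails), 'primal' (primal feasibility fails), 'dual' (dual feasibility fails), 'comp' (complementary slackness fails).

Gradient of f: grad f(x) = Q x + c = (-2, 4)
Constraint values g_i(x) = a_i^T x - b_i:
  g_1((-2, 1)) = 0
  g_2((-2, 1)) = -2
Stationarity residual: grad f(x) + sum_i lambda_i a_i = (0, 0)
  -> stationarity OK
Primal feasibility (all g_i <= 0): OK
Dual feasibility (all lambda_i >= 0): OK
Complementary slackness (lambda_i * g_i(x) = 0 for all i): OK

Verdict: yes, KKT holds.

yes


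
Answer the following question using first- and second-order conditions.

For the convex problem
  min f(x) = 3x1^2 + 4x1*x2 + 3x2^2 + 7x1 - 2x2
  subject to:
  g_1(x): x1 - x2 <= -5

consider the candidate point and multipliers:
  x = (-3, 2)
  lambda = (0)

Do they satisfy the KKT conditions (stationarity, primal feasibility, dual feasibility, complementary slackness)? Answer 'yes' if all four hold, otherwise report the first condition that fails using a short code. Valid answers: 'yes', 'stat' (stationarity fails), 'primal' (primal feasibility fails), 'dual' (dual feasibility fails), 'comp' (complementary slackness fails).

Gradient of f: grad f(x) = Q x + c = (-3, -2)
Constraint values g_i(x) = a_i^T x - b_i:
  g_1((-3, 2)) = 0
Stationarity residual: grad f(x) + sum_i lambda_i a_i = (-3, -2)
  -> stationarity FAILS
Primal feasibility (all g_i <= 0): OK
Dual feasibility (all lambda_i >= 0): OK
Complementary slackness (lambda_i * g_i(x) = 0 for all i): OK

Verdict: the first failing condition is stationarity -> stat.

stat


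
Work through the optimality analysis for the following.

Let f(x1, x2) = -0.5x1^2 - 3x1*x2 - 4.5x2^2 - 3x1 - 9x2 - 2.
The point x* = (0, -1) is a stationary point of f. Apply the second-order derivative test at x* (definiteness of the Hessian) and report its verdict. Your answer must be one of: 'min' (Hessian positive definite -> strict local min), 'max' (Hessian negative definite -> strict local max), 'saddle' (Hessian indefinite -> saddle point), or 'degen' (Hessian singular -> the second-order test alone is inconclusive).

Compute the Hessian H = grad^2 f:
  H = [[-1, -3], [-3, -9]]
Verify stationarity: grad f(x*) = H x* + g = (0, 0).
Eigenvalues of H: -10, 0.
H has a zero eigenvalue (singular; negative semidefinite but not definite), so H is neither positive definite, negative definite, nor indefinite. The second-order test alone is inconclusive -> degen.
(Indeed, f is constant along the null direction of H through x*, so x* is not a strict local extremum.)

degen


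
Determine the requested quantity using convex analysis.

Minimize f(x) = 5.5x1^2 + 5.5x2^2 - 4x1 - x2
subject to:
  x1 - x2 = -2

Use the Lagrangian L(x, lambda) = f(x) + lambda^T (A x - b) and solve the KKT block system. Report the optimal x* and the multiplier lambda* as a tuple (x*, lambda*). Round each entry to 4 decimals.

Form the Lagrangian:
  L(x, lambda) = (1/2) x^T Q x + c^T x + lambda^T (A x - b)
Stationarity (grad_x L = 0): Q x + c + A^T lambda = 0.
Primal feasibility: A x = b.

This gives the KKT block system:
  [ Q   A^T ] [ x     ]   [-c ]
  [ A    0  ] [ lambda ] = [ b ]

Solving the linear system:
  x*      = (-0.7727, 1.2273)
  lambda* = (12.5)
  f(x*)   = 13.4318

x* = (-0.7727, 1.2273), lambda* = (12.5)


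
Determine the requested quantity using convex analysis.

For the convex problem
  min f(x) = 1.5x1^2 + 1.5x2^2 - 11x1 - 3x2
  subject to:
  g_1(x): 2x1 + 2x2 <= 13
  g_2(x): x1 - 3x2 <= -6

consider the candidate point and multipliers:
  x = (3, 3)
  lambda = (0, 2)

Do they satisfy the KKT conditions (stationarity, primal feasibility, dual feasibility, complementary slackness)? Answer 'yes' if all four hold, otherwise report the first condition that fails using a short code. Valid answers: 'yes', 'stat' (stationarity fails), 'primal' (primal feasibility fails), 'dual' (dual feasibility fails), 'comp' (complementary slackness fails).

Gradient of f: grad f(x) = Q x + c = (-2, 6)
Constraint values g_i(x) = a_i^T x - b_i:
  g_1((3, 3)) = -1
  g_2((3, 3)) = 0
Stationarity residual: grad f(x) + sum_i lambda_i a_i = (0, 0)
  -> stationarity OK
Primal feasibility (all g_i <= 0): OK
Dual feasibility (all lambda_i >= 0): OK
Complementary slackness (lambda_i * g_i(x) = 0 for all i): OK

Verdict: yes, KKT holds.

yes


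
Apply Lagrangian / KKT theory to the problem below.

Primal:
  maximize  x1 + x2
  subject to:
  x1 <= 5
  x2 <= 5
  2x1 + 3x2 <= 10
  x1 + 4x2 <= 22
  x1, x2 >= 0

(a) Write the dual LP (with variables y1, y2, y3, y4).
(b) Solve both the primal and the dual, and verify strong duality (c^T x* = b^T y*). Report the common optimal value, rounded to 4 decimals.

The standard primal-dual pair for 'max c^T x s.t. A x <= b, x >= 0' is:
  Dual:  min b^T y  s.t.  A^T y >= c,  y >= 0.

So the dual LP is:
  minimize  5y1 + 5y2 + 10y3 + 22y4
  subject to:
    y1 + 2y3 + y4 >= 1
    y2 + 3y3 + 4y4 >= 1
    y1, y2, y3, y4 >= 0

Solving the primal: x* = (5, 0).
  primal value c^T x* = 5.
Solving the dual: y* = (0.3333, 0, 0.3333, 0).
  dual value b^T y* = 5.
Strong duality: c^T x* = b^T y*. Confirmed.

5


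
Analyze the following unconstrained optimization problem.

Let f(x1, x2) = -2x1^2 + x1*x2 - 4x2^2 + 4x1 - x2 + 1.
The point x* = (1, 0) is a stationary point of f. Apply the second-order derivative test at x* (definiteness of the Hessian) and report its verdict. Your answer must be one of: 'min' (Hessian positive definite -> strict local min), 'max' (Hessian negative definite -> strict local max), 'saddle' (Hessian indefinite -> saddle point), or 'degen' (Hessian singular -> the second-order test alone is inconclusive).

Compute the Hessian H = grad^2 f:
  H = [[-4, 1], [1, -8]]
Verify stationarity: grad f(x*) = H x* + g = (0, 0).
Eigenvalues of H: -8.2361, -3.7639.
Both eigenvalues < 0, so H is negative definite -> x* is a strict local max.

max


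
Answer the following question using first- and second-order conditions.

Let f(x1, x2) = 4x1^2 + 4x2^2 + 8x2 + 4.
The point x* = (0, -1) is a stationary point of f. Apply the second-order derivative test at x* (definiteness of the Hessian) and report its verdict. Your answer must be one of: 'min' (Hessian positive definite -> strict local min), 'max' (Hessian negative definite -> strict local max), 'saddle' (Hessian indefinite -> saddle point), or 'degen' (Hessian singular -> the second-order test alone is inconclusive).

Compute the Hessian H = grad^2 f:
  H = [[8, 0], [0, 8]]
Verify stationarity: grad f(x*) = H x* + g = (0, 0).
Eigenvalues of H: 8, 8.
Both eigenvalues > 0, so H is positive definite -> x* is a strict local min.

min


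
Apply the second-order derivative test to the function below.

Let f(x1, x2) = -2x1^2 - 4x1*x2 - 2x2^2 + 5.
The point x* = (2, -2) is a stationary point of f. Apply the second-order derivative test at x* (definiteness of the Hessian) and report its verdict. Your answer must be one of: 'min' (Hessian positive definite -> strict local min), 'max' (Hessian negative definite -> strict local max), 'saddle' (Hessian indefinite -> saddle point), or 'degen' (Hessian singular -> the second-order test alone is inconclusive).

Compute the Hessian H = grad^2 f:
  H = [[-4, -4], [-4, -4]]
Verify stationarity: grad f(x*) = H x* + g = (0, 0).
Eigenvalues of H: -8, 0.
H has a zero eigenvalue (singular; negative semidefinite but not definite), so H is neither positive definite, negative definite, nor indefinite. The second-order test alone is inconclusive -> degen.
(Indeed, f is constant along the null direction of H through x*, so x* is not a strict local extremum.)

degen


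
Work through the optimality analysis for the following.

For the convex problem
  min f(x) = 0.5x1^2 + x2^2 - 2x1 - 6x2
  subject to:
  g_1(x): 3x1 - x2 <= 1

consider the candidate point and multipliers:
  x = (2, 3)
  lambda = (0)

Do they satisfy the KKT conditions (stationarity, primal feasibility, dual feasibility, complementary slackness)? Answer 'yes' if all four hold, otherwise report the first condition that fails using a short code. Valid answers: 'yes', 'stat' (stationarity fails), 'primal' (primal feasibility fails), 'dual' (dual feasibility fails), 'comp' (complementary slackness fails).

Gradient of f: grad f(x) = Q x + c = (0, 0)
Constraint values g_i(x) = a_i^T x - b_i:
  g_1((2, 3)) = 2
Stationarity residual: grad f(x) + sum_i lambda_i a_i = (0, 0)
  -> stationarity OK
Primal feasibility (all g_i <= 0): FAILS
Dual feasibility (all lambda_i >= 0): OK
Complementary slackness (lambda_i * g_i(x) = 0 for all i): OK

Verdict: the first failing condition is primal_feasibility -> primal.

primal


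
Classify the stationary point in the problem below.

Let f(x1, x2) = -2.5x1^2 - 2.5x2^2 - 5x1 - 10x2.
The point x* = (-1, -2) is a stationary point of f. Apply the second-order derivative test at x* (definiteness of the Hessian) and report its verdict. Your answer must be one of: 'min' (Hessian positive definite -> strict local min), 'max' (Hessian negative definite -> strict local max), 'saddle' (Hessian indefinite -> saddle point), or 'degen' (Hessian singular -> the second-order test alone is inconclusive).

Compute the Hessian H = grad^2 f:
  H = [[-5, 0], [0, -5]]
Verify stationarity: grad f(x*) = H x* + g = (0, 0).
Eigenvalues of H: -5, -5.
Both eigenvalues < 0, so H is negative definite -> x* is a strict local max.

max


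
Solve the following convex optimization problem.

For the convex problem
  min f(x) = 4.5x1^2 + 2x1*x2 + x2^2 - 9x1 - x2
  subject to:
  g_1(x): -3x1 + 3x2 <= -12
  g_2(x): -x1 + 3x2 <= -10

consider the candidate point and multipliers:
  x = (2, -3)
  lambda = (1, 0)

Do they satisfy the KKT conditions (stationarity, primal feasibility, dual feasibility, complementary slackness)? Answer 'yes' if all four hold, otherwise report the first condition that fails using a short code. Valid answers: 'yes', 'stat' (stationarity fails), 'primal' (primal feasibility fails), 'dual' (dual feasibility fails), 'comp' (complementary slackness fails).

Gradient of f: grad f(x) = Q x + c = (3, -3)
Constraint values g_i(x) = a_i^T x - b_i:
  g_1((2, -3)) = -3
  g_2((2, -3)) = -1
Stationarity residual: grad f(x) + sum_i lambda_i a_i = (0, 0)
  -> stationarity OK
Primal feasibility (all g_i <= 0): OK
Dual feasibility (all lambda_i >= 0): OK
Complementary slackness (lambda_i * g_i(x) = 0 for all i): FAILS

Verdict: the first failing condition is complementary_slackness -> comp.

comp


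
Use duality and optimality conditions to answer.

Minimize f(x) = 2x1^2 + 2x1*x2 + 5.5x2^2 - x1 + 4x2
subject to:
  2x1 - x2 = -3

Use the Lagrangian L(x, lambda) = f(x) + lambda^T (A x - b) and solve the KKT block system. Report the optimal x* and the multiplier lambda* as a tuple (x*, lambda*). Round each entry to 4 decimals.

Form the Lagrangian:
  L(x, lambda) = (1/2) x^T Q x + c^T x + lambda^T (A x - b)
Stationarity (grad_x L = 0): Q x + c + A^T lambda = 0.
Primal feasibility: A x = b.

This gives the KKT block system:
  [ Q   A^T ] [ x     ]   [-c ]
  [ A    0  ] [ lambda ] = [ b ]

Solving the linear system:
  x*      = (-1.4107, 0.1786)
  lambda* = (3.1429)
  f(x*)   = 5.7768

x* = (-1.4107, 0.1786), lambda* = (3.1429)


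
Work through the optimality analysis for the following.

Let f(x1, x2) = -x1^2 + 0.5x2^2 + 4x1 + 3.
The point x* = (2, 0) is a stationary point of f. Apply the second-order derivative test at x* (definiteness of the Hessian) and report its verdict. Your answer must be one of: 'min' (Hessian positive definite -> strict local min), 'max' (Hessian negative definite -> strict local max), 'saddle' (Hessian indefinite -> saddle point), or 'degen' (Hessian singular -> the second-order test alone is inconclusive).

Compute the Hessian H = grad^2 f:
  H = [[-2, 0], [0, 1]]
Verify stationarity: grad f(x*) = H x* + g = (0, 0).
Eigenvalues of H: -2, 1.
Eigenvalues have mixed signs, so H is indefinite -> x* is a saddle point.

saddle


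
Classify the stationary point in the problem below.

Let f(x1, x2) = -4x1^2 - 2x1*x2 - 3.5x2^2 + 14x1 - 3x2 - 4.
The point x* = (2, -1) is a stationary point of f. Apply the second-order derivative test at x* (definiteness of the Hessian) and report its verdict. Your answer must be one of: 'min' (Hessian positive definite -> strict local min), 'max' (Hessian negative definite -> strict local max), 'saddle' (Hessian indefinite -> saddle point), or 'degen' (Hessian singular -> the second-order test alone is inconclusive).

Compute the Hessian H = grad^2 f:
  H = [[-8, -2], [-2, -7]]
Verify stationarity: grad f(x*) = H x* + g = (0, 0).
Eigenvalues of H: -9.5616, -5.4384.
Both eigenvalues < 0, so H is negative definite -> x* is a strict local max.

max


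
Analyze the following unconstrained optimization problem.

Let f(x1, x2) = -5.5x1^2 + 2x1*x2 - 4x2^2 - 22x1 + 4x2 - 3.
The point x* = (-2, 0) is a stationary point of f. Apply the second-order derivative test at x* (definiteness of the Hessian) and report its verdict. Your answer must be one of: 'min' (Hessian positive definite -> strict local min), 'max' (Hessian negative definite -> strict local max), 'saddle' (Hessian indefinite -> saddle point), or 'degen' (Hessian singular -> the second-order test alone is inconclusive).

Compute the Hessian H = grad^2 f:
  H = [[-11, 2], [2, -8]]
Verify stationarity: grad f(x*) = H x* + g = (0, 0).
Eigenvalues of H: -12, -7.
Both eigenvalues < 0, so H is negative definite -> x* is a strict local max.

max


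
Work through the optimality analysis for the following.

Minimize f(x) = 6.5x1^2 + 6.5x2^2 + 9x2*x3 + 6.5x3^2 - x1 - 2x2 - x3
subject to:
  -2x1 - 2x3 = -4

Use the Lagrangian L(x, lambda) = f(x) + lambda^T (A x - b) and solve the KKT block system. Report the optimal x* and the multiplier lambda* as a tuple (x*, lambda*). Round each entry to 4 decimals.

Form the Lagrangian:
  L(x, lambda) = (1/2) x^T Q x + c^T x + lambda^T (A x - b)
Stationarity (grad_x L = 0): Q x + c + A^T lambda = 0.
Primal feasibility: A x = b.

This gives the KKT block system:
  [ Q   A^T ] [ x     ]   [-c ]
  [ A    0  ] [ lambda ] = [ b ]

Solving the linear system:
  x*      = (0.7549, -0.7082, 1.2451)
  lambda* = (4.4066)
  f(x*)   = 8.5214

x* = (0.7549, -0.7082, 1.2451), lambda* = (4.4066)


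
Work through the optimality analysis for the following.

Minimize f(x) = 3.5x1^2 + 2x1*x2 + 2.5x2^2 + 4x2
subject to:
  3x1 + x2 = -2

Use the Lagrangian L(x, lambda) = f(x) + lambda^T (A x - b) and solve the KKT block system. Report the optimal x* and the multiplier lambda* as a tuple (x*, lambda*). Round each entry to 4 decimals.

Form the Lagrangian:
  L(x, lambda) = (1/2) x^T Q x + c^T x + lambda^T (A x - b)
Stationarity (grad_x L = 0): Q x + c + A^T lambda = 0.
Primal feasibility: A x = b.

This gives the KKT block system:
  [ Q   A^T ] [ x     ]   [-c ]
  [ A    0  ] [ lambda ] = [ b ]

Solving the linear system:
  x*      = (-0.35, -0.95)
  lambda* = (1.45)
  f(x*)   = -0.45

x* = (-0.35, -0.95), lambda* = (1.45)


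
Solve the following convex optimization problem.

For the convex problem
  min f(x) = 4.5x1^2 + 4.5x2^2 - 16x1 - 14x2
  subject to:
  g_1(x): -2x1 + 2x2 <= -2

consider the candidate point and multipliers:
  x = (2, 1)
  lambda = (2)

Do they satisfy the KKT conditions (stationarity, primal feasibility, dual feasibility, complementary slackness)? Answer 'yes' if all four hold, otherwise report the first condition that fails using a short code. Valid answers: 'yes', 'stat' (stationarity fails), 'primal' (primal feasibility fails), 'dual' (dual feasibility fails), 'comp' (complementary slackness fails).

Gradient of f: grad f(x) = Q x + c = (2, -5)
Constraint values g_i(x) = a_i^T x - b_i:
  g_1((2, 1)) = 0
Stationarity residual: grad f(x) + sum_i lambda_i a_i = (-2, -1)
  -> stationarity FAILS
Primal feasibility (all g_i <= 0): OK
Dual feasibility (all lambda_i >= 0): OK
Complementary slackness (lambda_i * g_i(x) = 0 for all i): OK

Verdict: the first failing condition is stationarity -> stat.

stat


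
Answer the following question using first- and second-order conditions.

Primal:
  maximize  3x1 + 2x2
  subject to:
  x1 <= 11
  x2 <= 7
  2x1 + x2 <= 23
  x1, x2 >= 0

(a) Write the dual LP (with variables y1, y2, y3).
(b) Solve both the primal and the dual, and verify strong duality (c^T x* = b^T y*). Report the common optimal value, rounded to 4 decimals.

The standard primal-dual pair for 'max c^T x s.t. A x <= b, x >= 0' is:
  Dual:  min b^T y  s.t.  A^T y >= c,  y >= 0.

So the dual LP is:
  minimize  11y1 + 7y2 + 23y3
  subject to:
    y1 + 2y3 >= 3
    y2 + y3 >= 2
    y1, y2, y3 >= 0

Solving the primal: x* = (8, 7).
  primal value c^T x* = 38.
Solving the dual: y* = (0, 0.5, 1.5).
  dual value b^T y* = 38.
Strong duality: c^T x* = b^T y*. Confirmed.

38


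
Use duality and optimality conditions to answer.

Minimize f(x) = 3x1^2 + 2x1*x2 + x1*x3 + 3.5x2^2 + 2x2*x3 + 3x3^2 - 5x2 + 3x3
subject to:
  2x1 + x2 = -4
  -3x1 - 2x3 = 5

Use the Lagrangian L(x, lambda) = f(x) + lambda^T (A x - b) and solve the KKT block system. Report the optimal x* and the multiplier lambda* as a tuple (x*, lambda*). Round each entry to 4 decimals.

Form the Lagrangian:
  L(x, lambda) = (1/2) x^T Q x + c^T x + lambda^T (A x - b)
Stationarity (grad_x L = 0): Q x + c + A^T lambda = 0.
Primal feasibility: A x = b.

This gives the KKT block system:
  [ Q   A^T ] [ x     ]   [-c ]
  [ A    0  ] [ lambda ] = [ b ]

Solving the linear system:
  x*      = (-1.9691, -0.0619, 0.4536)
  lambda* = (8.4639, 1.8144)
  f(x*)   = 13.2268

x* = (-1.9691, -0.0619, 0.4536), lambda* = (8.4639, 1.8144)


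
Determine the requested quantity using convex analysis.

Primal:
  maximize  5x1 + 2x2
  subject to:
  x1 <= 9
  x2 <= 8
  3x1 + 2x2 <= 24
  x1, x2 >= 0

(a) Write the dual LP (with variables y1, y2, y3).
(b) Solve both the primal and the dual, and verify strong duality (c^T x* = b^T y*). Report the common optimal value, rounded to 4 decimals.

The standard primal-dual pair for 'max c^T x s.t. A x <= b, x >= 0' is:
  Dual:  min b^T y  s.t.  A^T y >= c,  y >= 0.

So the dual LP is:
  minimize  9y1 + 8y2 + 24y3
  subject to:
    y1 + 3y3 >= 5
    y2 + 2y3 >= 2
    y1, y2, y3 >= 0

Solving the primal: x* = (8, 0).
  primal value c^T x* = 40.
Solving the dual: y* = (0, 0, 1.6667).
  dual value b^T y* = 40.
Strong duality: c^T x* = b^T y*. Confirmed.

40


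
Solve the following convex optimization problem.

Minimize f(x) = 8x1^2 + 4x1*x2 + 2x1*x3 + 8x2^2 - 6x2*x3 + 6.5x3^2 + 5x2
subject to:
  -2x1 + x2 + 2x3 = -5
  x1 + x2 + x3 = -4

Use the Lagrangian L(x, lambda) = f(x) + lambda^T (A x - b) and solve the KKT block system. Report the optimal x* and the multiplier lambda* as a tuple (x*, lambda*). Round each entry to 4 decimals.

Form the Lagrangian:
  L(x, lambda) = (1/2) x^T Q x + c^T x + lambda^T (A x - b)
Stationarity (grad_x L = 0): Q x + c + A^T lambda = 0.
Primal feasibility: A x = b.

This gives the KKT block system:
  [ Q   A^T ] [ x     ]   [-c ]
  [ A    0  ] [ lambda ] = [ b ]

Solving the linear system:
  x*      = (-0.2904, -1.8382, -1.8713)
  lambda* = (-0.4659, 14.8109)
  f(x*)   = 23.8616

x* = (-0.2904, -1.8382, -1.8713), lambda* = (-0.4659, 14.8109)


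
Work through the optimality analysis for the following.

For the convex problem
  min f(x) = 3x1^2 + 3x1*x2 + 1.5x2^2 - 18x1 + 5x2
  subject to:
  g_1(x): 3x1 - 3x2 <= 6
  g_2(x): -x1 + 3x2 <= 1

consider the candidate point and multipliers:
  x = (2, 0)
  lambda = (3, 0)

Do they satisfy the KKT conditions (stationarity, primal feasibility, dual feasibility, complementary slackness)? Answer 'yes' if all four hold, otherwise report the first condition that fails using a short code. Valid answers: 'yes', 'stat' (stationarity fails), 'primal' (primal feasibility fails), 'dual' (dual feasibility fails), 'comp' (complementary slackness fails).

Gradient of f: grad f(x) = Q x + c = (-6, 11)
Constraint values g_i(x) = a_i^T x - b_i:
  g_1((2, 0)) = 0
  g_2((2, 0)) = -3
Stationarity residual: grad f(x) + sum_i lambda_i a_i = (3, 2)
  -> stationarity FAILS
Primal feasibility (all g_i <= 0): OK
Dual feasibility (all lambda_i >= 0): OK
Complementary slackness (lambda_i * g_i(x) = 0 for all i): OK

Verdict: the first failing condition is stationarity -> stat.

stat


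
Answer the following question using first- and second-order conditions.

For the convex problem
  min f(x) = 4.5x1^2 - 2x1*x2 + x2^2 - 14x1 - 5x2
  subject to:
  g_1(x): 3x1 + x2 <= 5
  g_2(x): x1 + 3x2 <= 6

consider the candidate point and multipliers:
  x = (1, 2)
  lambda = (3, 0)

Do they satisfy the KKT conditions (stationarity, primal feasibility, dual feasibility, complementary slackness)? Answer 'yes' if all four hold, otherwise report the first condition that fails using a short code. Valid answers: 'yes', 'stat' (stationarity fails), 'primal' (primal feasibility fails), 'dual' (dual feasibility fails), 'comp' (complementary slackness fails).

Gradient of f: grad f(x) = Q x + c = (-9, -3)
Constraint values g_i(x) = a_i^T x - b_i:
  g_1((1, 2)) = 0
  g_2((1, 2)) = 1
Stationarity residual: grad f(x) + sum_i lambda_i a_i = (0, 0)
  -> stationarity OK
Primal feasibility (all g_i <= 0): FAILS
Dual feasibility (all lambda_i >= 0): OK
Complementary slackness (lambda_i * g_i(x) = 0 for all i): OK

Verdict: the first failing condition is primal_feasibility -> primal.

primal


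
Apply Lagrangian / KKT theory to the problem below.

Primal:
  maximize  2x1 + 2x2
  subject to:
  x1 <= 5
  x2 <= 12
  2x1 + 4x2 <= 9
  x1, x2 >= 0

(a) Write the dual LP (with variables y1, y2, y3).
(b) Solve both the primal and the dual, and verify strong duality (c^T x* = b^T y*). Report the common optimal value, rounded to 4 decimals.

The standard primal-dual pair for 'max c^T x s.t. A x <= b, x >= 0' is:
  Dual:  min b^T y  s.t.  A^T y >= c,  y >= 0.

So the dual LP is:
  minimize  5y1 + 12y2 + 9y3
  subject to:
    y1 + 2y3 >= 2
    y2 + 4y3 >= 2
    y1, y2, y3 >= 0

Solving the primal: x* = (4.5, 0).
  primal value c^T x* = 9.
Solving the dual: y* = (0, 0, 1).
  dual value b^T y* = 9.
Strong duality: c^T x* = b^T y*. Confirmed.

9


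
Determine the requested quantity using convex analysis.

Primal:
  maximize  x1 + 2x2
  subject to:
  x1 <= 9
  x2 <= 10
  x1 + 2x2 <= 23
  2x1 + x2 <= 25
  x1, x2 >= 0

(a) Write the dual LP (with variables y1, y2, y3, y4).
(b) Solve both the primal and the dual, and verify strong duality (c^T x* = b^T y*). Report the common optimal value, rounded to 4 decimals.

The standard primal-dual pair for 'max c^T x s.t. A x <= b, x >= 0' is:
  Dual:  min b^T y  s.t.  A^T y >= c,  y >= 0.

So the dual LP is:
  minimize  9y1 + 10y2 + 23y3 + 25y4
  subject to:
    y1 + y3 + 2y4 >= 1
    y2 + 2y3 + y4 >= 2
    y1, y2, y3, y4 >= 0

Solving the primal: x* = (9, 7).
  primal value c^T x* = 23.
Solving the dual: y* = (0, 0, 1, 0).
  dual value b^T y* = 23.
Strong duality: c^T x* = b^T y*. Confirmed.

23


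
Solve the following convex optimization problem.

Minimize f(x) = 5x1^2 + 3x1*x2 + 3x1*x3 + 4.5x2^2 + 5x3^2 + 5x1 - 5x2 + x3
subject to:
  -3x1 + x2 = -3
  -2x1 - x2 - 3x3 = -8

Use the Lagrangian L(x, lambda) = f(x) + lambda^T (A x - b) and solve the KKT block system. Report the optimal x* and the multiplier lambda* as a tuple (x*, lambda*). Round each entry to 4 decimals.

Form the Lagrangian:
  L(x, lambda) = (1/2) x^T Q x + c^T x + lambda^T (A x - b)
Stationarity (grad_x L = 0): Q x + c + A^T lambda = 0.
Primal feasibility: A x = b.

This gives the KKT block system:
  [ Q   A^T ] [ x     ]   [-c ]
  [ A    0  ] [ lambda ] = [ b ]

Solving the linear system:
  x*      = (1.1972, 0.5916, 1.6713)
  lambda* = (3.1858, 7.1017)
  f(x*)   = 35.5351

x* = (1.1972, 0.5916, 1.6713), lambda* = (3.1858, 7.1017)


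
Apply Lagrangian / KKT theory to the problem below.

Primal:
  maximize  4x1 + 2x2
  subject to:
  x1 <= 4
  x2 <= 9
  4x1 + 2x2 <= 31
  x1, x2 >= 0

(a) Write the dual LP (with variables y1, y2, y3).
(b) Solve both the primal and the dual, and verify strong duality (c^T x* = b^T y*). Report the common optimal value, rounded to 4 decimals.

The standard primal-dual pair for 'max c^T x s.t. A x <= b, x >= 0' is:
  Dual:  min b^T y  s.t.  A^T y >= c,  y >= 0.

So the dual LP is:
  minimize  4y1 + 9y2 + 31y3
  subject to:
    y1 + 4y3 >= 4
    y2 + 2y3 >= 2
    y1, y2, y3 >= 0

Solving the primal: x* = (3.25, 9).
  primal value c^T x* = 31.
Solving the dual: y* = (0, 0, 1).
  dual value b^T y* = 31.
Strong duality: c^T x* = b^T y*. Confirmed.

31


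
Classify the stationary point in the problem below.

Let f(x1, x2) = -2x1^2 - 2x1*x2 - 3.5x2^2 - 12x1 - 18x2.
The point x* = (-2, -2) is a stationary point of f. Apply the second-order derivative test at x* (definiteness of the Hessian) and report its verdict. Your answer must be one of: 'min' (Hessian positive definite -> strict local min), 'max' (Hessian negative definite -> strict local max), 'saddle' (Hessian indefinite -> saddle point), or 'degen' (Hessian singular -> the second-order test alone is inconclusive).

Compute the Hessian H = grad^2 f:
  H = [[-4, -2], [-2, -7]]
Verify stationarity: grad f(x*) = H x* + g = (0, 0).
Eigenvalues of H: -8, -3.
Both eigenvalues < 0, so H is negative definite -> x* is a strict local max.

max
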